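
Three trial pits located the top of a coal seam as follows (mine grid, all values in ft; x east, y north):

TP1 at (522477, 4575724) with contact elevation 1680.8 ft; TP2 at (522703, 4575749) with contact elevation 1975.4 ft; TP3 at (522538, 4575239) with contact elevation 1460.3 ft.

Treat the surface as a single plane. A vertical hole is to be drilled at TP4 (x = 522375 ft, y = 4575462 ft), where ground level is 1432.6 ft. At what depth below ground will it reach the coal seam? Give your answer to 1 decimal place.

Two edge vectors: TP1→TP2 = (226, 25, 294.6), TP1→TP3 = (61, -485, -220.5).
Normal n = (TP1→TP2) × (TP1→TP3) = (137368.5, 67803.6, -111135).
So ∂z/∂x = −n_x/n_z = 1.236050749 and ∂z/∂y = −n_y/n_z = 0.610101228.
Intercept c from TP1: 1680.8 − 645808.09 − 2791654.83 = −3435782.12.
At (522375, 4575462): z_contact = 645682.01 + 2791494.99 − 3435782.12 = 1394.88 ft.
Depth below ground = 1432.6 − 1394.88 = 37.7 ft.

37.7 ft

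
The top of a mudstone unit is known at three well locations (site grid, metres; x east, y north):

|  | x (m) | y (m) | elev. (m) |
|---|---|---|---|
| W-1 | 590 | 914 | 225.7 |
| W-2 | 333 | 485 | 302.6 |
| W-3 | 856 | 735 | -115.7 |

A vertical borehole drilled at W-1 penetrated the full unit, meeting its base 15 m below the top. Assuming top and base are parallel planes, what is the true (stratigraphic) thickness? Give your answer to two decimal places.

10.16 m

Let the plane be z = a·x + b·y + c.
W-2−W-1: −257a − 429b = 76.9;  W-3−W-1: 266a − 179b = −341.4.
Solving gives a = −1.00068, b = 0.42022.
|∇z| = √(a²+b²) = 1.08533, so dip δ = arctan(1.08533) = 47.34°.
True thickness = vertical thickness × cos δ = 15 × cos 47.34° = 10.16 m.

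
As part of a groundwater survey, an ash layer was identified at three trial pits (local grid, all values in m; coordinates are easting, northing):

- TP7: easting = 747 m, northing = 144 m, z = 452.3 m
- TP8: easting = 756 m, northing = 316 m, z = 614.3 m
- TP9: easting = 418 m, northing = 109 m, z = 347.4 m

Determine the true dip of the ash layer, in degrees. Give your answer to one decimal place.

Two edge vectors: TP7→TP8 = (9, 172, 162), TP7→TP9 = (-329, -35, -104.9).
Normal n = (TP7→TP8) × (TP7→TP9) = (-12372.8, -52353.9, 56273).
So ∂z/∂easting = −n_x/n_z = 0.21987 and ∂z/∂northing = −n_y/n_z = 0.93036.
Gradient magnitude |∇z| = √(a² + b²) = √(0.04834 + 0.86556) = 0.95598.
True dip = arctan(0.95598) = 43.7°, dipping toward SSW (azimuth ≈ 193°).

43.7°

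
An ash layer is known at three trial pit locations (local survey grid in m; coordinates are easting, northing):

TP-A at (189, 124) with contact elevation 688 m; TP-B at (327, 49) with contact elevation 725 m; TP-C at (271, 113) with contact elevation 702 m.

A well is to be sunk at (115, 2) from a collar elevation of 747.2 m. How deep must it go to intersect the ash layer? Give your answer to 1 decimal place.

40.4 m

Two edge vectors: TP-A→TP-B = (138, -75, 37), TP-A→TP-C = (82, -11, 14).
Normal n = (TP-A→TP-B) × (TP-A→TP-C) = (-643, 1102, 4632).
So ∂z/∂easting = −n_x/n_z = 0.13882 and ∂z/∂northing = −n_y/n_z = −0.23791.
Intercept c from TP-A: 688 − 26.24 + 29.50 = 691.26.
At (115, 2): z_contact = 15.96 − 0.48 + 691.26 = 706.75 m.
Depth below ground = 747.2 − 706.75 = 40.4 m.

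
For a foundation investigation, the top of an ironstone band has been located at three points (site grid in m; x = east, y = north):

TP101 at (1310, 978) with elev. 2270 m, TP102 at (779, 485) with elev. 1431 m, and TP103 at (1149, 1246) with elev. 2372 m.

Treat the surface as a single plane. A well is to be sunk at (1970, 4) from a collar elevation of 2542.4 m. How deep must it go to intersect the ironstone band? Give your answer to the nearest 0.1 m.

Two edge vectors: TP101→TP102 = (-531, -493, -839), TP101→TP103 = (-161, 268, 102).
Normal n = (TP101→TP102) × (TP101→TP103) = (174566, 189241, -221681).
So ∂z/∂x = −n_x/n_z = 0.787465 and ∂z/∂y = −n_y/n_z = 0.853664.
Intercept c from TP101: 2270 − 1031.58 − 834.88 = 403.54.
At (1970, 4): z_contact = 1551.31 + 3.41 + 403.54 = 1958.26 m.
Depth below ground = 2542.4 − 1958.26 = 584.1 m.

584.1 m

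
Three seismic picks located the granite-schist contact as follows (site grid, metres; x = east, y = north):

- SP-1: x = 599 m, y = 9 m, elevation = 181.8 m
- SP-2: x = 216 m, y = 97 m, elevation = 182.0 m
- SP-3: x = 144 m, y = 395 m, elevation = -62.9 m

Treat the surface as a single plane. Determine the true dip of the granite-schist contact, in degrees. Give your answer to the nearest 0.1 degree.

41.8°

Two edge vectors: SP-1→SP-2 = (-383, 88, 0.2), SP-1→SP-3 = (-455, 386, -244.7).
Normal n = (SP-1→SP-2) × (SP-1→SP-3) = (-21610.8, -93811.1, -107798).
So ∂z/∂x = −n_x/n_z = −0.20047 and ∂z/∂y = −n_y/n_z = −0.87025.
Gradient magnitude |∇z| = √(a² + b²) = √(0.04019 + 0.75733) = 0.89304.
True dip = arctan(0.89304) = 41.8°, dipping toward NNE (azimuth ≈ 013°).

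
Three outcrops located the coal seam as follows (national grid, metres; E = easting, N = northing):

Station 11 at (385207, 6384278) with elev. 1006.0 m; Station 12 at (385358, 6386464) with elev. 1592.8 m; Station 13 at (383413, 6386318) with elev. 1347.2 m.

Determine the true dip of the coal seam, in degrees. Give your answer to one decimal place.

15.7°

Two edge vectors: Station 11→Station 12 = (151, 2186, 586.8), Station 11→Station 13 = (-1794, 2040, 341.2).
Normal n = (Station 11→Station 12) × (Station 11→Station 13) = (-451208.8, -1104240.4, 4229724).
So ∂z/∂E = −n_x/n_z = 0.10668 and ∂z/∂N = −n_y/n_z = 0.26107.
Gradient magnitude |∇z| = √(a² + b²) = √(0.01138 + 0.06816) = 0.28202.
True dip = arctan(0.28202) = 15.7°, dipping toward SSW (azimuth ≈ 202°).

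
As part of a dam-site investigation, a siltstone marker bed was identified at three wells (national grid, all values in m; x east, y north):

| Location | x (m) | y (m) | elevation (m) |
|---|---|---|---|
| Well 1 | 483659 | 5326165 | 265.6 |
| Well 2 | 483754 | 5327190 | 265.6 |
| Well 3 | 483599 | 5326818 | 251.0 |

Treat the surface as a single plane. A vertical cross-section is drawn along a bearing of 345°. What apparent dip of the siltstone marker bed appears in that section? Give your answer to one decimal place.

2.4°

Let the plane be z = a·x + b·y + c.
Well 2−Well 1: 95a + 1025b = 0;  Well 3−Well 1: −60a + 653b = −14.6.
Solving gives a = 0.12114, b = −0.01123.
Unit vector along 345° is (sin 345°, cos 345°) = (-0.2588, 0.9659).
Slope in that direction = a·(-0.2588) + b·(0.9659) = −0.04220.
Apparent dip = arctan|0.04220| = 2.4° (true dip is 6.9°, so apparent ≤ true as expected).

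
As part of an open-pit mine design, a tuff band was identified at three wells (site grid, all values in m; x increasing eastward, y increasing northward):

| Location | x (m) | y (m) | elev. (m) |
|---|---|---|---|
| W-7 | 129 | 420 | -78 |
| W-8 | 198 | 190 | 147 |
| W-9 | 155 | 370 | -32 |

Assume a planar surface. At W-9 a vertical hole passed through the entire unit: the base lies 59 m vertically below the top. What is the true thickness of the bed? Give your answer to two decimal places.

39.88 m

Two edge vectors: W-7→W-8 = (69, -230, 225), W-7→W-9 = (26, -50, 46).
Normal n = (W-7→W-8) × (W-7→W-9) = (670, 2676, 2530).
So ∂z/∂x = −n_x/n_z = −0.26482 and ∂z/∂y = −n_y/n_z = −1.05771.
|∇z| = √(a²+b²) = 1.09036, so dip δ = arctan(1.09036) = 47.48°.
True thickness = vertical thickness × cos δ = 59 × cos 47.48° = 39.88 m.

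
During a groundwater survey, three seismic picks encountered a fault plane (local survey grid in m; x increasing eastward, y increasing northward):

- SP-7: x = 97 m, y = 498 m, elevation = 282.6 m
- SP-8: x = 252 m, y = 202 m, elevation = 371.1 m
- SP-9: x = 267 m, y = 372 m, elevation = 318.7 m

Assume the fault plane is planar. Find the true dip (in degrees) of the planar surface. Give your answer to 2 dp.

Let the plane be z = a·x + b·y + c.
SP-8−SP-7: 155a − 296b = 88.5;  SP-9−SP-7: 170a − 126b = 36.1.
Solving gives a = −0.01512, b = −0.30690.
Gradient magnitude |∇z| = √(a² + b²) = √(0.00023 + 0.09419) = 0.30727.
True dip = arctan(0.30727) = 17.08°, dipping toward N (azimuth ≈ 003°).

17.08°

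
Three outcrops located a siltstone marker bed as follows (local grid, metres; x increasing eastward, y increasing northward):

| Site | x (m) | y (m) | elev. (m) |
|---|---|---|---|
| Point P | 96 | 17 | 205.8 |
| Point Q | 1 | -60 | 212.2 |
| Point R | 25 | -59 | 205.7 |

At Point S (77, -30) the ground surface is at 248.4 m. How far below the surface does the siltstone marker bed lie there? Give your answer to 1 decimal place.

49.7 m

Two edge vectors: Point P→Point Q = (-95, -77, 6.4), Point P→Point R = (-71, -76, -0.1).
Normal n = (Point P→Point Q) × (Point P→Point R) = (494.1, -463.9, 1753).
So ∂z/∂x = −n_x/n_z = −0.28186 and ∂z/∂y = −n_y/n_z = 0.26463.
Intercept c from Point P: 205.8 + 27.06 − 4.50 = 228.36.
At (77, -30): z_contact = −21.70 − 7.94 + 228.36 = 198.72 m.
Depth below ground = 248.4 − 198.72 = 49.7 m.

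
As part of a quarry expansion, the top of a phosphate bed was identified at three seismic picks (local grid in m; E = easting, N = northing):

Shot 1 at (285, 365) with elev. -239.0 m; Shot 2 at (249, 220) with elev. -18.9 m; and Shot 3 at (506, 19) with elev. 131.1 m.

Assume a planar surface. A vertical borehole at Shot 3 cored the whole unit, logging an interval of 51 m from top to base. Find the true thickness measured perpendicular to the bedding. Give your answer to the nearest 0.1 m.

28.5 m

Let the plane be z = a·E + b·N + c.
Shot 2−Shot 1: −36a − 145b = 220.1;  Shot 3−Shot 1: 221a − 346b = 370.1.
Solving gives a = −0.50538, b = −1.39246.
|∇z| = √(a²+b²) = 1.48133, so dip δ = arctan(1.48133) = 55.98°.
True thickness = vertical thickness × cos δ = 51 × cos 55.98° = 28.5 m.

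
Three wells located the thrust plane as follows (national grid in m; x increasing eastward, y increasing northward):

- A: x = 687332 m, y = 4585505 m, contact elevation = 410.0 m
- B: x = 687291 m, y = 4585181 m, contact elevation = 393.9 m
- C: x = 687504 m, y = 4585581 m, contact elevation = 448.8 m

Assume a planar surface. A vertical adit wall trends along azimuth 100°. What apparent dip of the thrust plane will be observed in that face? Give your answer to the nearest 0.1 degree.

Let the plane be z = a·x + b·y + c.
B−A: −41a − 324b = −16.1;  C−A: 172a + 76b = 38.8.
Solving gives a = 0.21568, b = 0.02240.
Unit vector along 100° is (sin 100°, cos 100°) = (0.9848, -0.1736).
Slope in that direction = a·(0.9848) + b·(-0.1736) = 0.20852.
Apparent dip = arctan|0.20852| = 11.8° (true dip is 12.2°, so apparent ≤ true as expected).

11.8°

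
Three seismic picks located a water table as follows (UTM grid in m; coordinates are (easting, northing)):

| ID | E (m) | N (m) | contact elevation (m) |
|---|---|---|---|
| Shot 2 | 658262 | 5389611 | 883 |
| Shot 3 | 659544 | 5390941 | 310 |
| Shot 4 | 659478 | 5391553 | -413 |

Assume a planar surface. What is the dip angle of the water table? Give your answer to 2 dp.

52.62°

Two edge vectors: Shot 2→Shot 3 = (1282, 1330, -573), Shot 2→Shot 4 = (1216, 1942, -1296).
Normal n = (Shot 2→Shot 3) × (Shot 2→Shot 4) = (-610914, 964704, 872364).
So ∂z/∂E = −n_x/n_z = 0.70030 and ∂z/∂N = −n_y/n_z = −1.10585.
Gradient magnitude |∇z| = √(a² + b²) = √(0.49042 + 1.22290) = 1.30894.
True dip = arctan(1.30894) = 52.62°, dipping toward NNW (azimuth ≈ 328°).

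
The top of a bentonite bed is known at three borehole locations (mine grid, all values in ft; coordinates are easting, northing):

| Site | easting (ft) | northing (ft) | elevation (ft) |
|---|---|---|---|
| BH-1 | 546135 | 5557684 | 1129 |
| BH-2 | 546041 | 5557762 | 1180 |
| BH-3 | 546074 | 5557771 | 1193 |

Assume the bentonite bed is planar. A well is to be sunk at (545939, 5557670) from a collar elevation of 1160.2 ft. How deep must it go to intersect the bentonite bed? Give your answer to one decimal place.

74.9 ft

Two edge vectors: BH-1→BH-2 = (-94, 78, 51), BH-1→BH-3 = (-61, 87, 64).
Normal n = (BH-1→BH-2) × (BH-1→BH-3) = (555, 2905, -3420).
So ∂z/∂easting = −n_x/n_z = 0.162280702 and ∂z/∂northing = −n_y/n_z = 0.849415205.
Intercept c from BH-1: 1129 − 88627.17 − 4720781.29 = −4808279.46.
At (545939, 5557670): z_contact = 88595.36 + 4720769.40 − 4808279.46 = 1085.30 ft.
Depth below ground = 1160.2 − 1085.30 = 74.9 ft.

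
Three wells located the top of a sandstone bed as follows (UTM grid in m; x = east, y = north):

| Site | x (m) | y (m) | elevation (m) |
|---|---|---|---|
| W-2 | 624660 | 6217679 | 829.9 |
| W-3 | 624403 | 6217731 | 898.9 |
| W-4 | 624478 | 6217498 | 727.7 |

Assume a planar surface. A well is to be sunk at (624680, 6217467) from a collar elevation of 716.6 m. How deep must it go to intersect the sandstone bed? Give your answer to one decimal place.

Let the plane be z = a·x + b·y + c.
W-3−W-2: −257a + 52b = 69;  W-4−W-2: −182a − 181b = −102.2.
Solving gives a = −0.128161340, b = 0.693510298.
Then c = 829.9 − a·624660 − b·6217679 = −4231137.25.
At (624680, 6217467): z_contact = −80059.83 + 4311877.39 − 4231137.25 = 680.31 m.
Depth below ground = 716.6 − 680.31 = 36.3 m.

36.3 m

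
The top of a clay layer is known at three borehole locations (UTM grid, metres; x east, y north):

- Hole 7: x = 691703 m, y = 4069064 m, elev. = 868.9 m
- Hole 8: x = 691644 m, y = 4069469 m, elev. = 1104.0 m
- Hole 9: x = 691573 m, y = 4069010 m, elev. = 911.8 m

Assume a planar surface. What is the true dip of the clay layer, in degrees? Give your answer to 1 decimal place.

Two edge vectors: Hole 7→Hole 8 = (-59, 405, 235.1), Hole 7→Hole 9 = (-130, -54, 42.9).
Normal n = (Hole 7→Hole 8) × (Hole 7→Hole 9) = (30069.9, -28031.9, 55836).
So ∂z/∂x = −n_x/n_z = −0.53854 and ∂z/∂y = −n_y/n_z = 0.50204.
Gradient magnitude |∇z| = √(a² + b²) = √(0.29002 + 0.25204) = 0.73625.
True dip = arctan(0.73625) = 36.4°, dipping toward SE (azimuth ≈ 133°).

36.4°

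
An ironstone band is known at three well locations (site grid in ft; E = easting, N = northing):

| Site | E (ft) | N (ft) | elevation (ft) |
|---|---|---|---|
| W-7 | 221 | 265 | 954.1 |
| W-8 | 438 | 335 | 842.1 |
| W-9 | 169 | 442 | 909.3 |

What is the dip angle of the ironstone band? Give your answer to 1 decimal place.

Let the plane be z = a·E + b·N + c.
W-8−W-7: 217a + 70b = −112;  W-9−W-7: −52a + 177b = −44.8.
Solving gives a = −0.39687, b = −0.36970.
Gradient magnitude |∇z| = √(a² + b²) = √(0.15751 + 0.13668) = 0.54239.
True dip = arctan(0.54239) = 28.5°, dipping toward NE (azimuth ≈ 047°).

28.5°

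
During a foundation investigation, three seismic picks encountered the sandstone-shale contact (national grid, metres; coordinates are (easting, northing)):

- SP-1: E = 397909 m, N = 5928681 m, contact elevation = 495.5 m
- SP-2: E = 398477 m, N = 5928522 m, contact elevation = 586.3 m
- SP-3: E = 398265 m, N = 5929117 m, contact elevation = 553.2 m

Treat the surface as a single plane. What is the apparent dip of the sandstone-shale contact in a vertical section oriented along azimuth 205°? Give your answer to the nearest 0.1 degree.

4.0°

Two edge vectors: SP-1→SP-2 = (568, -159, 90.8), SP-1→SP-3 = (356, 436, 57.7).
Normal n = (SP-1→SP-2) × (SP-1→SP-3) = (-48763.1, -448.8, 304252).
So ∂z/∂E = −n_x/n_z = 0.16027 and ∂z/∂N = −n_y/n_z = 0.00148.
Unit vector along 205° is (sin 205°, cos 205°) = (-0.4226, -0.9063).
Slope in that direction = a·(-0.4226) + b·(-0.9063) = −0.06907.
Apparent dip = arctan|0.06907| = 4.0° (true dip is 9.1°, so apparent ≤ true as expected).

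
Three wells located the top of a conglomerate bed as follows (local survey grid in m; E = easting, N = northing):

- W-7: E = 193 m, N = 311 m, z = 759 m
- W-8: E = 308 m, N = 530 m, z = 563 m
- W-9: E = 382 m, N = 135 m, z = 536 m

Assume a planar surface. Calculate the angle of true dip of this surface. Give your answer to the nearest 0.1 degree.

53.8°

Let the plane be z = a·E + b·N + c.
W-8−W-7: 115a + 219b = −196;  W-9−W-7: 189a − 176b = −223.
Solving gives a = −1.35213, b = −0.18496.
Gradient magnitude |∇z| = √(a² + b²) = √(1.82825 + 0.03421) = 1.36472.
True dip = arctan(1.36472) = 53.8°, dipping toward E (azimuth ≈ 082°).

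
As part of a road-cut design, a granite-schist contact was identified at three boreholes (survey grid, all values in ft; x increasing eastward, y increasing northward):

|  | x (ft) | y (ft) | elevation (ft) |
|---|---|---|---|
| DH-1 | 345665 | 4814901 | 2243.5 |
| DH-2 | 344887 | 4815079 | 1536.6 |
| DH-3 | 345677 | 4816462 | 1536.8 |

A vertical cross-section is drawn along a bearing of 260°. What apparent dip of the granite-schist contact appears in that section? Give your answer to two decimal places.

35.44°

Let the plane be z = a·x + b·y + c.
DH-2−DH-1: −778a + 178b = −706.9;  DH-3−DH-1: 12a + 1561b = −706.7.
Solving gives a = 0.80362, b = −0.45890.
Unit vector along 260° is (sin 260°, cos 260°) = (-0.9848, -0.1736).
Slope in that direction = a·(-0.9848) + b·(-0.1736) = −0.71172.
Apparent dip = arctan|0.71172| = 35.44° (true dip is 42.8°, so apparent ≤ true as expected).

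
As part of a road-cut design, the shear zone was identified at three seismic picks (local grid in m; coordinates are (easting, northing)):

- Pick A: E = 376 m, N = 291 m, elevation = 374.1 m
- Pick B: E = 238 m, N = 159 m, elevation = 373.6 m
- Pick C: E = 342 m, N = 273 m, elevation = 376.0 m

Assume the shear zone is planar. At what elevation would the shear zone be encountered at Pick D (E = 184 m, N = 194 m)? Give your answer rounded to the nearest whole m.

Two edge vectors: Pick A→Pick B = (-138, -132, -0.5), Pick A→Pick C = (-34, -18, 1.9).
Normal n = (Pick A→Pick B) × (Pick A→Pick C) = (-259.8, 279.2, -2004).
So ∂z/∂E = −n_x/n_z = −0.12964 and ∂z/∂N = −n_y/n_z = 0.13932.
Intercept c from Pick A: 374.1 + 48.74 − 40.54 = 382.30.
At (184, 194): z = −23.9 + 27.0 + 382.30 = 385.5 m.

385 m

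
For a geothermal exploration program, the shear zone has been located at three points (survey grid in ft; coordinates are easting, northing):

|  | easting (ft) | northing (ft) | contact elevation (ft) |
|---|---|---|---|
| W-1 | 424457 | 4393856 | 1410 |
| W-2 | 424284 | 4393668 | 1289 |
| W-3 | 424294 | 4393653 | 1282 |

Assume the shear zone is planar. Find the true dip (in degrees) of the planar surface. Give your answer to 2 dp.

28.92°

Two edge vectors: W-1→W-2 = (-173, -188, -121), W-1→W-3 = (-163, -203, -128).
Normal n = (W-1→W-2) × (W-1→W-3) = (-499, -2421, 4475).
So ∂z/∂easting = −n_x/n_z = 0.11151 and ∂z/∂northing = −n_y/n_z = 0.54101.
Gradient magnitude |∇z| = √(a² + b²) = √(0.01243 + 0.29269) = 0.55238.
True dip = arctan(0.55238) = 28.92°, dipping toward SSW (azimuth ≈ 192°).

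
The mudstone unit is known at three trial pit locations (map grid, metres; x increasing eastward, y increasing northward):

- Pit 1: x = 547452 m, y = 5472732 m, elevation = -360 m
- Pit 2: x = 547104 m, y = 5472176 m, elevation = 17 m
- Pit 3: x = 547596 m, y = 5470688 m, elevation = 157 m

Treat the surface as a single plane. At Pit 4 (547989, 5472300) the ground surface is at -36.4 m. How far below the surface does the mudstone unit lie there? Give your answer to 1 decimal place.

523.6 m

Two edge vectors: Pit 1→Pit 2 = (-348, -556, 377), Pit 1→Pit 3 = (144, -2044, 517).
Normal n = (Pit 1→Pit 2) × (Pit 1→Pit 3) = (483136, 234204, 791376).
So ∂z/∂x = −n_x/n_z = −0.610501203 and ∂z/∂y = −n_y/n_z = −0.295945290.
Intercept c from Pit 1: -360 + 334220.10 + 1619629.26 = 1953489.36.
At (547989, 5472300): z_contact = −334547.94 − 1619501.41 + 1953489.36 = -559.99 m.
Depth below ground = -36.4 − (-559.99) = 523.6 m.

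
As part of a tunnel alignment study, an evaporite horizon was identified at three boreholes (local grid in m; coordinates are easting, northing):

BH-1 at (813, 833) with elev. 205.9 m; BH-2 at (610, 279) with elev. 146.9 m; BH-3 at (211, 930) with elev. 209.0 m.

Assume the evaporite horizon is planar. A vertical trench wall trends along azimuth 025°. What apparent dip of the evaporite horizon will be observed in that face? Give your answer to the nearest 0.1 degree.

5.6°

Two edge vectors: BH-1→BH-2 = (-203, -554, -59), BH-1→BH-3 = (-602, 97, 3.1).
Normal n = (BH-1→BH-2) × (BH-1→BH-3) = (4005.6, 36147.3, -353199).
So ∂z/∂easting = −n_x/n_z = 0.01134 and ∂z/∂northing = −n_y/n_z = 0.10234.
Unit vector along 025° is (sin 25°, cos 25°) = (0.4226, 0.9063).
Slope in that direction = a·(0.4226) + b·(0.9063) = 0.09755.
Apparent dip = arctan|0.09755| = 5.6° (true dip is 5.9°, so apparent ≤ true as expected).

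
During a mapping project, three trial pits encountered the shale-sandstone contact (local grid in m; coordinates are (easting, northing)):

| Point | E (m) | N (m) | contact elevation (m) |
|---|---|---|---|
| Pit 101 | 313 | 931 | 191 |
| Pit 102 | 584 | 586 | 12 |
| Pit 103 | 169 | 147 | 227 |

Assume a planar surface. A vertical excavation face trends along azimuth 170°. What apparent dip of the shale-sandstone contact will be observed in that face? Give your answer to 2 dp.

9.17°

Let the plane be z = a·E + b·N + c.
Pit 102−Pit 101: 271a − 345b = −179;  Pit 103−Pit 101: −144a − 784b = 36.
Solving gives a = −0.58272, b = 0.06111.
Unit vector along 170° is (sin 170°, cos 170°) = (0.1736, -0.9848).
Slope in that direction = a·(0.1736) + b·(-0.9848) = −0.16137.
Apparent dip = arctan|0.16137| = 9.17° (true dip is 30.4°, so apparent ≤ true as expected).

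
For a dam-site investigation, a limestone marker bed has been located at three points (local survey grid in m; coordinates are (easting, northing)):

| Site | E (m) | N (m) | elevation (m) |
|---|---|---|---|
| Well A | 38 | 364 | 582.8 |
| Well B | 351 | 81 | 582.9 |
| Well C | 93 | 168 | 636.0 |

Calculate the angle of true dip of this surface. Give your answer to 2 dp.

26.10°

Let the plane be z = a·E + b·N + c.
Well B−Well A: 313a − 283b = 0.1;  Well C−Well A: 55a − 196b = 53.2.
Solving gives a = −0.32842, b = −0.36359.
Gradient magnitude |∇z| = √(a² + b²) = √(0.10786 + 0.13220) = 0.48995.
True dip = arctan(0.48995) = 26.10°, dipping toward NE (azimuth ≈ 042°).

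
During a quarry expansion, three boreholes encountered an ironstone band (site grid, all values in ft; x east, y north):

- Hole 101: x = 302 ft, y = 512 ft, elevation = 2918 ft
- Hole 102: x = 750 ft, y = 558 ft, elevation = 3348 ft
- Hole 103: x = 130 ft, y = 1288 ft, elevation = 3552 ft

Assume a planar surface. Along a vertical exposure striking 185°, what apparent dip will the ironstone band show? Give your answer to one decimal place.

47.1°

Let the plane be z = a·x + b·y + c.
Hole 102−Hole 101: 448a + 46b = 430;  Hole 103−Hole 101: −172a + 776b = 634.
Solving gives a = 0.85644, b = 1.00684.
Unit vector along 185° is (sin 185°, cos 185°) = (-0.0872, -0.9962).
Slope in that direction = a·(-0.0872) + b·(-0.9962) = −1.07765.
Apparent dip = arctan|1.07765| = 47.1° (true dip is 52.9°, so apparent ≤ true as expected).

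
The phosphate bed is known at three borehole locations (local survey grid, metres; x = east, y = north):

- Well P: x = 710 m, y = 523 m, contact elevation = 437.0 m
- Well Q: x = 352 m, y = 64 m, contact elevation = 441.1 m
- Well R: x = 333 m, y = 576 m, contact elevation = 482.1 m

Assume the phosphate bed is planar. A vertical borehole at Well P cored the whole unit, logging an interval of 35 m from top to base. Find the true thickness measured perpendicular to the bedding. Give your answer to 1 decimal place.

34.7 m

Two edge vectors: Well P→Well Q = (-358, -459, 4.1), Well P→Well R = (-377, 53, 45.1).
Normal n = (Well P→Well Q) × (Well P→Well R) = (-20918.2, 14600.1, -192017).
So ∂z/∂x = −n_x/n_z = −0.10894 and ∂z/∂y = −n_y/n_z = 0.07604.
|∇z| = √(a²+b²) = 0.13285, so dip δ = arctan(0.13285) = 7.57°.
True thickness = vertical thickness × cos δ = 35 × cos 7.57° = 34.7 m.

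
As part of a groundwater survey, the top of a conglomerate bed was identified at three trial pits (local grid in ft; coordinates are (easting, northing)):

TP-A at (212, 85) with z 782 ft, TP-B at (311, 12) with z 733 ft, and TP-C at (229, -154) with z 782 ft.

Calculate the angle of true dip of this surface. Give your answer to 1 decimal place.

27.6°

Two edge vectors: TP-A→TP-B = (99, -73, -49), TP-A→TP-C = (17, -239, 0).
Normal n = (TP-A→TP-B) × (TP-A→TP-C) = (-11711, -833, -22420).
So ∂z/∂E = −n_x/n_z = −0.52235 and ∂z/∂N = −n_y/n_z = −0.03715.
Gradient magnitude |∇z| = √(a² + b²) = √(0.27285 + 0.00138) = 0.52367.
True dip = arctan(0.52367) = 27.6°, dipping toward E (azimuth ≈ 086°).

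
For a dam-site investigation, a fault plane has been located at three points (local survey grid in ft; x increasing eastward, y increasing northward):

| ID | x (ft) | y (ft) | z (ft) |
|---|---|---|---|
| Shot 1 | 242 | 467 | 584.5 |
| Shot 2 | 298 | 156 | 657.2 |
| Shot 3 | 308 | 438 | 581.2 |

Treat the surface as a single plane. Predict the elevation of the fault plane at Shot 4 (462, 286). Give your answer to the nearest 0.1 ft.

595.7 ft

Let the plane be z = a·x + b·y + c.
Shot 2−Shot 1: 56a − 311b = 72.7;  Shot 3−Shot 1: 66a − 29b = −3.3.
Solving gives a = −0.16583, b = −0.26362.
Then c = 584.5 − a·242 − b·467 = 747.74.
At (462, 286): z = −76.6 − 75.4 + 747.74 = 595.7 ft.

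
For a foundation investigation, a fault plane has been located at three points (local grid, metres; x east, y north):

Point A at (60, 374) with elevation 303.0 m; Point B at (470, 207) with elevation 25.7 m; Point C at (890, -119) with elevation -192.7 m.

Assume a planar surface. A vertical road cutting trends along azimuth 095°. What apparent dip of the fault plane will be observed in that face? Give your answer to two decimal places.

Let the plane be z = a·x + b·y + c.
Point B−Point A: 410a − 167b = −277.3;  Point C−Point A: 830a − 493b = −495.7.
Solving gives a = −0.84898, b = −0.42384.
Unit vector along 095° is (sin 95°, cos 95°) = (0.9962, -0.0872).
Slope in that direction = a·(0.9962) + b·(-0.0872) = −0.80881.
Apparent dip = arctan|0.80881| = 38.97° (true dip is 43.5°, so apparent ≤ true as expected).

38.97°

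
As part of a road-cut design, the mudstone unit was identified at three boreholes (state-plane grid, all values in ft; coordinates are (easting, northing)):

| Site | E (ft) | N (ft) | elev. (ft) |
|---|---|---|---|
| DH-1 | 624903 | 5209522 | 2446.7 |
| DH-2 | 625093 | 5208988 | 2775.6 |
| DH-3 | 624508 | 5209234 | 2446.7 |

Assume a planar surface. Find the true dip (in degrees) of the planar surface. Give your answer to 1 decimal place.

31.2°

Let the plane be z = a·E + b·N + c.
DH-2−DH-1: 190a − 534b = 328.9;  DH-3−DH-1: −395a − 288b = 0.
Solving gives a = 0.35657, b = −0.48905.
Gradient magnitude |∇z| = √(a² + b²) = √(0.12714 + 0.23917) = 0.60524.
True dip = arctan(0.60524) = 31.2°, dipping toward NW (azimuth ≈ 324°).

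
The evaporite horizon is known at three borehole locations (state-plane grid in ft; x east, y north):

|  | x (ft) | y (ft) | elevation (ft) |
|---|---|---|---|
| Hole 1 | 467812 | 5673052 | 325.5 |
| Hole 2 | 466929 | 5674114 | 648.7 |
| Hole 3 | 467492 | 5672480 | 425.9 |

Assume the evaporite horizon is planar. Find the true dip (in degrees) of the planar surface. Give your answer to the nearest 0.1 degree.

19.1°

Let the plane be z = a·x + b·y + c.
Hole 2−Hole 1: −883a + 1062b = 323.2;  Hole 3−Hole 1: −320a − 572b = 100.4.
Solving gives a = −0.34500, b = 0.01748.
Gradient magnitude |∇z| = √(a² + b²) = √(0.11902 + 0.00031) = 0.34544.
True dip = arctan(0.34544) = 19.1°, dipping toward E (azimuth ≈ 093°).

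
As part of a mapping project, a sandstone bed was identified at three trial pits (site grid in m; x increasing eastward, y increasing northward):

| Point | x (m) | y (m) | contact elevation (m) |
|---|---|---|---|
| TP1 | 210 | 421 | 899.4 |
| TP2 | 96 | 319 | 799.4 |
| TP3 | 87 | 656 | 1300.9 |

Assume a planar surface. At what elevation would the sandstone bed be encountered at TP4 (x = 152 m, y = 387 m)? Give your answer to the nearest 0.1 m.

Two edge vectors: TP1→TP2 = (-114, -102, -100), TP1→TP3 = (-123, 235, 401.5).
Normal n = (TP1→TP2) × (TP1→TP3) = (-17453, 58071, -39336).
So ∂z/∂x = −n_x/n_z = −0.44369 and ∂z/∂y = −n_y/n_z = 1.47628.
Intercept c from TP1: 899.4 + 93.17 − 621.51 = 371.06.
At (152, 387): z = −67.4 + 571.3 + 371.06 = 874.9 m.

874.9 m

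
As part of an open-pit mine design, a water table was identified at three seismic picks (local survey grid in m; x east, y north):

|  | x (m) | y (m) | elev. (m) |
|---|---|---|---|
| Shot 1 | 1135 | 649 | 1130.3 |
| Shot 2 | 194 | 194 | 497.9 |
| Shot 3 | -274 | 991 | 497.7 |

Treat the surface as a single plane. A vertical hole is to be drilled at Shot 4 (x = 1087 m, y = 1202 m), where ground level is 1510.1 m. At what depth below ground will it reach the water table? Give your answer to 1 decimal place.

235.1 m

Let the plane be z = a·x + b·y + c.
Shot 2−Shot 1: −941a − 455b = −632.4;  Shot 3−Shot 1: −1409a + 342b = −632.6.
Solving gives a = 0.523528, b = 0.307166.
Then c = 1130.3 − a·1135 − b·649 = 336.75.
At (1087, 1202): z_contact = 569.07 + 369.21 + 336.75 = 1275.03 m.
Depth below ground = 1510.1 − 1275.03 = 235.1 m.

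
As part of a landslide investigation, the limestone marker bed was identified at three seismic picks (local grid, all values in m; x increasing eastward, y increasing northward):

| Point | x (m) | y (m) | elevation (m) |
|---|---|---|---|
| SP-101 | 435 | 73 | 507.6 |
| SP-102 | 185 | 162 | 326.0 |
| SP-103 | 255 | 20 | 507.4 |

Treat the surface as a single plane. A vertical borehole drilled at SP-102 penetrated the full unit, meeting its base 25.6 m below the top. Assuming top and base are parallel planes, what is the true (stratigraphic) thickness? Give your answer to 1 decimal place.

16.7 m

Let the plane be z = a·x + b·y + c.
SP-102−SP-101: −250a + 89b = −181.6;  SP-103−SP-101: −180a − 53b = −0.2.
Solving gives a = 0.32944, b = −1.11507.
|∇z| = √(a²+b²) = 1.16271, so dip δ = arctan(1.16271) = 49.30°.
True thickness = vertical thickness × cos δ = 25.6 × cos 49.30° = 16.7 m.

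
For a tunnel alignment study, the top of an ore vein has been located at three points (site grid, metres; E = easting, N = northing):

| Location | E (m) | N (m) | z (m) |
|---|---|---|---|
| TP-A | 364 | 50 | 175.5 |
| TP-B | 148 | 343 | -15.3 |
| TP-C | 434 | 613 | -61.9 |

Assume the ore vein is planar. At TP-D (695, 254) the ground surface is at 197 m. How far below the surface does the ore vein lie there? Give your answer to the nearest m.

26 m

Two edge vectors: TP-A→TP-B = (-216, 293, -190.8), TP-A→TP-C = (70, 563, -237.4).
Normal n = (TP-A→TP-B) × (TP-A→TP-C) = (37862.2, -64634.4, -142118).
So ∂z/∂E = −n_x/n_z = 0.26641 and ∂z/∂N = −n_y/n_z = −0.45479.
Intercept c from TP-A: 175.5 − 96.97 + 22.74 = 101.27.
At (695, 254): z_contact = 185.2 − 115.5 + 101.27 = 170.9 m.
Depth below ground = 197 − 170.9 = 26 m.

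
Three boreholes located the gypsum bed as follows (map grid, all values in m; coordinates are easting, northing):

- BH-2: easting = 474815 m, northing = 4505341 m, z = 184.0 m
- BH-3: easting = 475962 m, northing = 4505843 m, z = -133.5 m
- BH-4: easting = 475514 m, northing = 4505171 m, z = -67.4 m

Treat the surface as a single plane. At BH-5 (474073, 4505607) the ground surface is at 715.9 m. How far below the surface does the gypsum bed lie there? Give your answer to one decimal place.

254.6 m

Let the plane be z = a·easting + b·northing + c.
BH-3−BH-2: 1147a + 502b = −317.5;  BH-4−BH-2: 699a − 170b = −251.4.
Solving gives a = −0.330063676, b = 0.121679355.
Then c = 184 − a·474815 − b·4505341 = −391303.80.
At (474073, 4505607): z_contact = −156474.28 + 548239.36 − 391303.80 = 461.27 m.
Depth below ground = 715.9 − 461.27 = 254.6 m.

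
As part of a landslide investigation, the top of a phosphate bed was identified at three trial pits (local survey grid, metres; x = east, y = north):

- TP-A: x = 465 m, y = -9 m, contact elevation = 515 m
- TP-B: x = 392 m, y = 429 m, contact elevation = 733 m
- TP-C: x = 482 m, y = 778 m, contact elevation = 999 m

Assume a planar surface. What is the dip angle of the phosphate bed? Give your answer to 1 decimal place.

40.9°

Let the plane be z = a·x + b·y + c.
TP-B−TP-A: −73a + 438b = 218;  TP-C−TP-A: 17a + 787b = 484.
Solving gives a = 0.62293, b = 0.60154.
Gradient magnitude |∇z| = √(a² + b²) = √(0.38804 + 0.36185) = 0.86596.
True dip = arctan(0.86596) = 40.9°, dipping toward SW (azimuth ≈ 226°).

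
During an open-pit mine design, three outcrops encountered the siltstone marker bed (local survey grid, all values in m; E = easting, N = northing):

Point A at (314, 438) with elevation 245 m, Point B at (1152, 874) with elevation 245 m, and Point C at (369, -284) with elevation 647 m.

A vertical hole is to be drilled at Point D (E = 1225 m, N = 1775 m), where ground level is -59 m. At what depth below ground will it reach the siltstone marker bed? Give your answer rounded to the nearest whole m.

Let the plane be z = a·E + b·N + c.
Point B−Point A: 838a + 436b = 0;  Point C−Point A: 55a − 722b = 402.
Solving gives a = 0.27864, b = −0.53556.
Then c = 245 − a·314 − b·438 = 392.08.
At (1225, 1775): z_contact = 341.3 − 950.6 + 392.08 = -217.2 m.
Depth below ground = -59 − (-217.2) = 158 m.

158 m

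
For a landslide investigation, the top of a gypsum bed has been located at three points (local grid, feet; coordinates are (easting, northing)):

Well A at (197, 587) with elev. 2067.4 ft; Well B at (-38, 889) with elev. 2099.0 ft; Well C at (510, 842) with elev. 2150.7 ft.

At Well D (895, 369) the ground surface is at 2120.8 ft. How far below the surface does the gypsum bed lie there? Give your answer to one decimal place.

17.7 ft

Two edge vectors: Well A→Well B = (-235, 302, 31.6), Well A→Well C = (313, 255, 83.3).
Normal n = (Well A→Well B) × (Well A→Well C) = (17098.6, 29466.3, -154451).
So ∂z/∂E = −n_x/n_z = 0.11071 and ∂z/∂N = −n_y/n_z = 0.19078.
Intercept c from Well A: 2067.4 − 21.81 − 111.99 = 1933.60.
At (895, 369): z_contact = 99.08 + 70.40 + 1933.60 = 2103.08 ft.
Depth below ground = 2120.8 − 2103.08 = 17.7 ft.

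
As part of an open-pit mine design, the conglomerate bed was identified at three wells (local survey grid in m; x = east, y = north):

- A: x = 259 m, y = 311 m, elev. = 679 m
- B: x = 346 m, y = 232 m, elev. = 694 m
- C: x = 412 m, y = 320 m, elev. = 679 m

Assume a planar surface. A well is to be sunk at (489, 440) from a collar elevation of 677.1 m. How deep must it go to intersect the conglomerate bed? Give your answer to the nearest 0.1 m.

Let the plane be z = a·x + b·y + c.
B−A: 87a − 79b = 15;  C−A: 153a + 9b = 0.
Solving gives a = 0.01049, b = −0.17832.
Then c = 679 − a·259 − b·311 = 731.74.
At (489, 440): z_contact = 5.13 − 78.46 + 731.74 = 658.41 m.
Depth below ground = 677.1 − 658.41 = 18.7 m.

18.7 m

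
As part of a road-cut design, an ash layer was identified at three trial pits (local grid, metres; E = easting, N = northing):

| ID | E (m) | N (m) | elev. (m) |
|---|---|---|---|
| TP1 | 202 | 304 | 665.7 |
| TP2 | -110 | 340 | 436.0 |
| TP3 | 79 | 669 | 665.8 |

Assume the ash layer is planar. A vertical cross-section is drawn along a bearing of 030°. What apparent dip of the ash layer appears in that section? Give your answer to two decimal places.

31.25°

Let the plane be z = a·E + b·N + c.
TP2−TP1: −312a + 36b = −229.7;  TP3−TP1: −123a + 365b = 0.1.
Solving gives a = 0.76604, b = 0.25842.
Unit vector along 030° is (sin 30°, cos 30°) = (0.5000, 0.8660).
Slope in that direction = a·(0.5000) + b·(0.8660) = 0.60681.
Apparent dip = arctan|0.60681| = 31.25° (true dip is 39.0°, so apparent ≤ true as expected).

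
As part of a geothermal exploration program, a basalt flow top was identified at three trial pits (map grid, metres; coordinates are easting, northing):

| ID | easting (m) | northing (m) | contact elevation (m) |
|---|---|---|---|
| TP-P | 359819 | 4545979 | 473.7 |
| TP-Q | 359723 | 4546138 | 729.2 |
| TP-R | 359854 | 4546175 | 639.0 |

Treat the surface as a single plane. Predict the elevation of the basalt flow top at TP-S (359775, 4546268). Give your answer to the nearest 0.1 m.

810.7 m

Let the plane be z = a·easting + b·northing + c.
TP-Q−TP-P: −96a + 159b = 255.5;  TP-R−TP-P: 35a + 196b = 165.3.
Solving gives a = −0.975977195, b = 1.017648989.
Then c = 473.7 − a·359819 − b·4545979 = −4274562.09.
At (359775, 4546268): z = −351132.2 + 4626505.0 − 4274562.09 = 810.7 m.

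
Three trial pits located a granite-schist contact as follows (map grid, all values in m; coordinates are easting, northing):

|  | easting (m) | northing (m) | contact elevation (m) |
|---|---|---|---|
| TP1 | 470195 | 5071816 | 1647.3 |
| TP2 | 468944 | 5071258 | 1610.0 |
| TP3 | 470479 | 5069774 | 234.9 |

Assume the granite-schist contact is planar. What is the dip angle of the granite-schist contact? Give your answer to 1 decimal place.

35.2°

Let the plane be z = a·easting + b·northing + c.
TP2−TP1: −1251a − 558b = −37.3;  TP3−TP1: 284a − 2042b = −1412.4.
Solving gives a = −0.26242, b = 0.65518.
Gradient magnitude |∇z| = √(a² + b²) = √(0.06886 + 0.42926) = 0.70578.
True dip = arctan(0.70578) = 35.2°, dipping toward SSE (azimuth ≈ 158°).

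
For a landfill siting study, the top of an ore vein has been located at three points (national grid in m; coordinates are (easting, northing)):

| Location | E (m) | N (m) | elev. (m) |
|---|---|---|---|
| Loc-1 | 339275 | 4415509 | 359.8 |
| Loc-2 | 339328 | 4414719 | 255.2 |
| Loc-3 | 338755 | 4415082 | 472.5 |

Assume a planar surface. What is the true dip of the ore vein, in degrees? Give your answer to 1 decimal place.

18.2°

Let the plane be z = a·E + b·N + c.
Loc-2−Loc-1: 53a − 790b = −104.6;  Loc-3−Loc-1: −520a − 427b = 112.7.
Solving gives a = −0.30846, b = 0.11171.
Gradient magnitude |∇z| = √(a² + b²) = √(0.09515 + 0.01248) = 0.32807.
True dip = arctan(0.32807) = 18.2°, dipping toward ESE (azimuth ≈ 110°).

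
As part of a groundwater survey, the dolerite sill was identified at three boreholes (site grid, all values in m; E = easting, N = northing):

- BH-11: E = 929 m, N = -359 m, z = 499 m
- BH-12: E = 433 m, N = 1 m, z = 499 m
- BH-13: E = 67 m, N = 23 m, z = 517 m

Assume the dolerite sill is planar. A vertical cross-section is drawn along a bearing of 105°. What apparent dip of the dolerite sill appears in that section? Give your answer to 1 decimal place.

Two edge vectors: BH-11→BH-12 = (-496, 360, 0), BH-11→BH-13 = (-862, 382, 18).
Normal n = (BH-11→BH-12) × (BH-11→BH-13) = (6480, 8928, 120848).
So ∂z/∂E = −n_x/n_z = −0.05362 and ∂z/∂N = −n_y/n_z = −0.07388.
Unit vector along 105° is (sin 105°, cos 105°) = (0.9659, -0.2588).
Slope in that direction = a·(0.9659) + b·(-0.2588) = −0.03267.
Apparent dip = arctan|0.03267| = 1.9° (true dip is 5.2°, so apparent ≤ true as expected).

1.9°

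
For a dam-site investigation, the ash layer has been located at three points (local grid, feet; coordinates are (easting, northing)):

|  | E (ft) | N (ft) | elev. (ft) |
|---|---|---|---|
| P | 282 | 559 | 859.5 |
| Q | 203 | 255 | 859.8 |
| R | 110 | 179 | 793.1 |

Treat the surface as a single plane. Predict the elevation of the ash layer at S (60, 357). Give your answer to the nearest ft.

Two edge vectors: P→Q = (-79, -304, 0.3), P→R = (-172, -380, -66.4).
Normal n = (P→Q) × (P→R) = (20299.6, -5297.2, -22268).
So ∂z/∂E = −n_x/n_z = 0.91160 and ∂z/∂N = −n_y/n_z = −0.23788.
Intercept c from P: 859.5 − 257.07 + 132.98 = 735.40.
At (60, 357): z = 54.7 − 84.9 + 735.40 = 705.2 ft.

705 ft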